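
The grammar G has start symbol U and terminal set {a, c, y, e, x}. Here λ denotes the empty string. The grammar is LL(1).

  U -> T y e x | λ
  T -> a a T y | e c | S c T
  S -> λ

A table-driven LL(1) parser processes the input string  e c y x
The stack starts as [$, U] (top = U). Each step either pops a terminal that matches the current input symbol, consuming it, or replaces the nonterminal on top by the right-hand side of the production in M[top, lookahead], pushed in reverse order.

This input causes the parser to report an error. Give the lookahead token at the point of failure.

step 1: stack=$ U  input=e c y x $  — expand U -> T y e x
step 2: stack=$ x e y T  input=e c y x $  — expand T -> e c
step 3: stack=$ x e y c e  input=e c y x $  — match e
step 4: stack=$ x e y c  input=c y x $  — match c
step 5: stack=$ x e y  input=y x $  — match y
step 6: stack=$ x e  input=x $  — error: top is terminal e but lookahead is x

x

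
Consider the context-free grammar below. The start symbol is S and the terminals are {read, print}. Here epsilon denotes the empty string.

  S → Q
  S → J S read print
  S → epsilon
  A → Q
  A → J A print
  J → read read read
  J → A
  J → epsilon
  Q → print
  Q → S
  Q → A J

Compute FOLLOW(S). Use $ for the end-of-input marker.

{$, print, read}

FIRST(S) = {epsilon, print, read}  (via Q, J S read print)
FIRST(A) = {epsilon, print, read}  (via Q, J A print)
FIRST(J) = {epsilon, print, read}  (via A)
FIRST(Q) = {epsilon, print, read}  (via S, A J)
FOLLOW(S) includes $ since S is the start symbol.
FOLLOW(S): in S→J S read print, S is followed by read print with FIRST {read}; in Q→S, the suffix after S is empty, so FOLLOW(S) ⊇ FOLLOW(Q) = {$, print, read}. Thus FOLLOW(S) = {$, print, read}.
FOLLOW(A): in A→J A print, A is followed by print with FIRST {print}; in J→A, the suffix after A is empty, so FOLLOW(A) ⊇ FOLLOW(J) = {$, print, read}; in Q→A J, A is followed by J with FIRST {epsilon, print, read}; in Q→A J, the suffix after A is nullable, so FOLLOW(A) ⊇ FOLLOW(Q) = {$, print, read}. Thus FOLLOW(A) = {$, print, read}.
FOLLOW(Q): in S→Q, the suffix after Q is empty, so FOLLOW(Q) ⊇ FOLLOW(S) = {$, print, read}; in A→Q, the suffix after Q is empty, so FOLLOW(Q) ⊇ FOLLOW(A) = {$, print, read}. Thus FOLLOW(Q) = {$, print, read}.
FOLLOW(J): in S→J S read print, J is followed by S read print with FIRST {print, read}; in A→J A print, J is followed by A print with FIRST {print, read}; in Q→A J, the suffix after J is empty, so FOLLOW(J) ⊇ FOLLOW(Q) = {$, print, read}. Thus FOLLOW(J) = {$, print, read}.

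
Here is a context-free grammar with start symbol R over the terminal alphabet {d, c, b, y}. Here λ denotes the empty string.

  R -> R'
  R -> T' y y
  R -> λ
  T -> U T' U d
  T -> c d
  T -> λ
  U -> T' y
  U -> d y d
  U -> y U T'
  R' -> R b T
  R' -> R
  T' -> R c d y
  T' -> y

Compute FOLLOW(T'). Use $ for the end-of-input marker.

FIRST(R): from R->R' we get {λ, b, c, y}; from R->T' y y we get {b, c, y}; from R->λ we get {λ}. So FIRST(R) = {λ, b, c, y}.
FIRST(R'): from R'->R b T we get {b, c, y}; from R'->R we get {λ, b, c, y}. So FIRST(R') = {λ, b, c, y}.
FIRST(T'): from T'->R c d y we get {b, c, y}; from T'->y we get {y}. So FIRST(T') = {b, c, y}.
FIRST(U): from U->T' y we get {b, c, y}; from U->d y d we get {d}; from U->y U T' we get {y}. So FIRST(U) = {b, c, d, y}.
FIRST(T): from T->U T' U d we get {b, c, d, y}; from T->c d we get {c}; from T->λ we get {λ}. So FIRST(T) = {λ, b, c, d, y}.
FOLLOW(R) includes $ since R is the start symbol.
FOLLOW(U): in T->U T' U d (occurrence 1), U is followed by T' U d with FIRST {b, c, y}; in T->U T' U d (occurrence 2), U is followed by d with FIRST {d}; in U->y U T', U is followed by T' with FIRST {b, c, y}. Thus FOLLOW(U) = {b, c, d, y}.
FOLLOW(T'): in R->T' y y, T' is followed by y y with FIRST {y}; in T->U T' U d, T' is followed by U d with FIRST {b, c, d, y}; in U->T' y, T' is followed by y with FIRST {y}; in U->y U T', the suffix after T' is empty, so FOLLOW(T') ⊇ FOLLOW(U) = {b, c, d, y}. Thus FOLLOW(T') = {b, c, d, y}.
FOLLOW(R): in R'->R b T, R is followed by b T with FIRST {b}; in R'->R, the suffix after R is empty, so FOLLOW(R) ⊇ FOLLOW(R') = {$, b, c}; in T'->R c d y, R is followed by c d y with FIRST {c}. Thus FOLLOW(R) = {$, b, c}.
FOLLOW(R'): in R->R', the suffix after R' is empty, so FOLLOW(R') ⊇ FOLLOW(R) = {$, b, c}. Thus FOLLOW(R') = {$, b, c}.
FOLLOW(T): in R'->R b T, the suffix after T is empty, so FOLLOW(T) ⊇ FOLLOW(R') = {$, b, c}. Thus FOLLOW(T) = {$, b, c}.

{b, c, d, y}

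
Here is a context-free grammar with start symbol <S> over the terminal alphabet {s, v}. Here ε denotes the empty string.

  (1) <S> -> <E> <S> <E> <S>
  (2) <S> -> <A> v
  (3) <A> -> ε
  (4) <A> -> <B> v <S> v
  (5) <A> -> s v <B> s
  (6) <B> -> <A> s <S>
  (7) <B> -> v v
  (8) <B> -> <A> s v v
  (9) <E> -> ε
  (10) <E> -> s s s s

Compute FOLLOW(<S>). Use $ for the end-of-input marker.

{$, s, v}

FIRST(<E>) = {ε, s}
FIRST(<S>) = {s, v}  (via <E> <S> <E> <S>, <A> v)
FIRST(<A>) = {ε, s, v}  (via <B> v <S> v)
FIRST(<B>) = {s, v}  (via <A> s <S>, <A> s v v)
FOLLOW(<S>) includes $ since <S> is the start symbol.
FOLLOW(<A>): in <S>-><A> v, <A> is followed by v with FIRST {v}; in <B>-><A> s <S>, <A> is followed by s <S> with FIRST {s}; in <B>-><A> s v v, <A> is followed by s v v with FIRST {s}. Thus FOLLOW(<A>) = {s, v}.
FOLLOW(<B>): in <A>-><B> v <S> v, <B> is followed by v <S> v with FIRST {v}; in <A>->s v <B> s, <B> is followed by s with FIRST {s}. Thus FOLLOW(<B>) = {s, v}.
FOLLOW(<S>): in <S>-><E> <S> <E> <S> (occurrence 1), <S> is followed by <E> <S> with FIRST {s, v}; in <S>-><E> <S> <E> <S> (occurrence 2), the suffix after <S> is empty (adds nothing new); in <A>-><B> v <S> v, <S> is followed by v with FIRST {v}; in <B>-><A> s <S>, the suffix after <S> is empty, so FOLLOW(<S>) ⊇ FOLLOW(<B>) = {s, v}. Thus FOLLOW(<S>) = {$, s, v}.
FOLLOW(<E>): in <S>-><E> <S> <E> <S> (occurrence 1), <E> is followed by <S> <E> <S> with FIRST {s, v}; in <S>-><E> <S> <E> <S> (occurrence 2), <E> is followed by <S> with FIRST {s, v}. Thus FOLLOW(<E>) = {s, v}.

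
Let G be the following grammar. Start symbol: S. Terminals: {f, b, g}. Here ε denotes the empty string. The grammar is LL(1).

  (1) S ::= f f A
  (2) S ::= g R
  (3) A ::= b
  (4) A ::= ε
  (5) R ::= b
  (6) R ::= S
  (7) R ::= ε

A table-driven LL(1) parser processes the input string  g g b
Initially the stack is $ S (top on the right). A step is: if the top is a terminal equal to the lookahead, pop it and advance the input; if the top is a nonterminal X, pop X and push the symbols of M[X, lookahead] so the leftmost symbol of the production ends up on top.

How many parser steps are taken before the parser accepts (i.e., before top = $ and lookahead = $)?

step 1: stack=$ S  input=g g b $  — expand S ::= g R
step 2: stack=$ R g  input=g g b $  — match g
step 3: stack=$ R  input=g b $  — expand R ::= S
step 4: stack=$ S  input=g b $  — expand S ::= g R
step 5: stack=$ R g  input=g b $  — match g
step 6: stack=$ R  input=b $  — expand R ::= b
step 7: stack=$ b  input=b $  — match b
Accept reached after 7 steps.

7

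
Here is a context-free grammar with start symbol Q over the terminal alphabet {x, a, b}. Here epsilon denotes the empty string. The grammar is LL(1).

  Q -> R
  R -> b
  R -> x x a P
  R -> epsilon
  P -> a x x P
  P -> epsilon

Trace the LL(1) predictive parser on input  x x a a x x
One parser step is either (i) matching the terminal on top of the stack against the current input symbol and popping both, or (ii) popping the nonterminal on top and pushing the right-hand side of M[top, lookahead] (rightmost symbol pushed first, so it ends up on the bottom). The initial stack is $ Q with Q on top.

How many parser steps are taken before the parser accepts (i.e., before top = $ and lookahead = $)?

10

step 1: stack=$ Q  input=x x a a x x $  — expand Q -> R
step 2: stack=$ R  input=x x a a x x $  — expand R -> x x a P
step 3: stack=$ P a x x  input=x x a a x x $  — match x
step 4: stack=$ P a x  input=x a a x x $  — match x
step 5: stack=$ P a  input=a a x x $  — match a
step 6: stack=$ P  input=a x x $  — expand P -> a x x P
step 7: stack=$ P x x a  input=a x x $  — match a
step 8: stack=$ P x x  input=x x $  — match x
step 9: stack=$ P x  input=x $  — match x
step 10: stack=$ P  input=$  — expand P -> epsilon
Accept reached after 10 steps.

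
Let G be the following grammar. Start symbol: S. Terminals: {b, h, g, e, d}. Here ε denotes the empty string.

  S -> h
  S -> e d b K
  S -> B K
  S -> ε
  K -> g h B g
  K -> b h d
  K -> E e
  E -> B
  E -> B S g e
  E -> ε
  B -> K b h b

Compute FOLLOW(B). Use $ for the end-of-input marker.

FIRST(S): from S->h we get {h}; from S->e d b K we get {e}; from S->B K we get {b, e, g}; from S->ε we get {ε}. So FIRST(S) = {ε, b, e, g, h}.
FIRST(K): from K->g h B g we get {g}; from K->b h d we get {b}; from K->E e we get {b, e, g}. So FIRST(K) = {b, e, g}.
FIRST(B): from B->K b h b we get {b, e, g}. So FIRST(B) = {b, e, g}.
FIRST(E): from E->B we get {b, e, g}; from E->B S g e we get {b, e, g}; from E->ε we get {ε}. So FIRST(E) = {ε, b, e, g}.
FOLLOW(S) includes $ since S is the start symbol.
FOLLOW(S): in E->B S g e, S is followed by g e with FIRST {g}. Thus FOLLOW(S) = {$, g}.
FOLLOW(K): in S->e d b K, the suffix after K is empty, so FOLLOW(K) ⊇ FOLLOW(S) = {$, g}; in S->B K, the suffix after K is empty, so FOLLOW(K) ⊇ FOLLOW(S) = {$, g}; in B->K b h b, K is followed by b h b with FIRST {b}. Thus FOLLOW(K) = {$, b, g}.
FOLLOW(E): in K->E e, E is followed by e with FIRST {e}. Thus FOLLOW(E) = {e}.
FOLLOW(B): in S->B K, B is followed by K with FIRST {b, e, g}; in K->g h B g, B is followed by g with FIRST {g}; in E->B, the suffix after B is empty, so FOLLOW(B) ⊇ FOLLOW(E) = {e}; in E->B S g e, B is followed by S g e with FIRST {b, e, g, h}. Thus FOLLOW(B) = {b, e, g, h}.

{b, e, g, h}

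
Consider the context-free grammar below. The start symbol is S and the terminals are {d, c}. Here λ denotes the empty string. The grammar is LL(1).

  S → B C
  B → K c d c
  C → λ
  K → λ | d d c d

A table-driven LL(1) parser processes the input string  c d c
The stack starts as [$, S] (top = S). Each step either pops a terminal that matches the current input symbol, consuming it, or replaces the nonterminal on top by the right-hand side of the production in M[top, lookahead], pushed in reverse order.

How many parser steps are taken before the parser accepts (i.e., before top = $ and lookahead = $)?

     Stack        Input    Action
  1  $ S          c d c $  expand S → B C
  2  $ C B        c d c $  expand B → K c d c
  3  $ C c d c K  c d c $  expand K → λ
  4  $ C c d c    c d c $  match c
  5  $ C c d      d c $    match d
  6  $ C c        c $      match c
  7  $ C          $        expand C → λ
Accept reached after 7 steps.

7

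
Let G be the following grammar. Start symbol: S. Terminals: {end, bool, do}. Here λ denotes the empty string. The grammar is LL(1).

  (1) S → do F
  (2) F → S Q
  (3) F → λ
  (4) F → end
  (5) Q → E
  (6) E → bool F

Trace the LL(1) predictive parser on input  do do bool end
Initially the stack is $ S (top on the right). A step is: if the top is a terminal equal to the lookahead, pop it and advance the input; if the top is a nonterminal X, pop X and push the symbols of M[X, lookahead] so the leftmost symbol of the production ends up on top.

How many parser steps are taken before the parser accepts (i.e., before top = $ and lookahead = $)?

11

      Stack     Input             Action
   1  $ S       do do bool end $  expand S → do F
   2  $ F do    do do bool end $  match do
   3  $ F       do bool end $     expand F → S Q
   4  $ Q S     do bool end $     expand S → do F
   5  $ Q F do  do bool end $     match do
   6  $ Q F     bool end $        expand F → λ
   7  $ Q       bool end $        expand Q → E
   8  $ E       bool end $        expand E → bool F
   9  $ F bool  bool end $        match bool
  10  $ F       end $             expand F → end
  11  $ end     end $             match end
Accept reached after 11 steps.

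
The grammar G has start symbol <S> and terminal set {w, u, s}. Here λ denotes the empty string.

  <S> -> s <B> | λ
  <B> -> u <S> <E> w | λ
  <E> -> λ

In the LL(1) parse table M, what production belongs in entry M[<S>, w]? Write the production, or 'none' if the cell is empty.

FIRST(<S>) = {λ, s}
FIRST(<B>) = {λ, u}
FIRST(<E>) = {λ}
FOLLOW(<S>) includes $ since <S> is the start symbol.
FOLLOW(<S>): in <B>->u <S> <E> w, <S> is followed by <E> w with FIRST {w}. Thus FOLLOW(<S>) = {$, w}.
For <S> -> s <B>: FIRST(s <B>) = {s}, so it goes in M[<S>, t] for t ∈ {s}.
For <S> -> λ: FIRST(λ) = {λ}, so it goes in M[<S>, t] for t ∈ {}; since λ ∈ FIRST, also for every t ∈ FOLLOW(<S>) = {$, w}.

<S> -> λ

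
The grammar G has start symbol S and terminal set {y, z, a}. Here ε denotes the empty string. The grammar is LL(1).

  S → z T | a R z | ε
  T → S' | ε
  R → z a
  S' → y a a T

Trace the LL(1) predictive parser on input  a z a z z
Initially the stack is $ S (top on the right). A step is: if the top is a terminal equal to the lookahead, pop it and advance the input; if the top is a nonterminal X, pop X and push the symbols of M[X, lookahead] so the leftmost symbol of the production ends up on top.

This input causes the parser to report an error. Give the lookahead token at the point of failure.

z

     Stack    Input        Action
  1  $ S      a z a z z $  expand S → a R z
  2  $ z R a  a z a z z $  match a
  3  $ z R    z a z z $    expand R → z a
  4  $ z a z  z a z z $    match z
  5  $ z a    a z z $      match a
  6  $ z      z z $        match z
  7  $        z $          error: stack empty but input remains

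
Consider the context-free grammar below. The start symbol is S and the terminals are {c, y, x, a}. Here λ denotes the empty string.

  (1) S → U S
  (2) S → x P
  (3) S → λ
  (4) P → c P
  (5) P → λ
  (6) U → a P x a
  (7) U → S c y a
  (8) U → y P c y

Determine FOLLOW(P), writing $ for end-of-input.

FIRST(P) = {λ, c}
FIRST(S) = {λ, a, c, x, y}  (via U S)
FIRST(U) = {a, c, x, y}  (via S c y a)
FOLLOW(S) includes $ since S is the start symbol.
FOLLOW(S): in S→U S, the suffix after S is empty (adds nothing new); in U→S c y a, S is followed by c y a with FIRST {c}. Thus FOLLOW(S) = {$, c}.
FOLLOW(P): in S→x P, the suffix after P is empty, so FOLLOW(P) ⊇ FOLLOW(S) = {$, c}; in P→c P, the suffix after P is empty (adds nothing new); in U→a P x a, P is followed by x a with FIRST {x}; in U→y P c y, P is followed by c y with FIRST {c}. Thus FOLLOW(P) = {$, c, x}.
FOLLOW(U): in S→U S, U is followed by S with FIRST {λ, a, c, x, y}; in S→U S, the suffix after U is nullable, so FOLLOW(U) ⊇ FOLLOW(S) = {$, c}. Thus FOLLOW(U) = {$, a, c, x, y}.

{$, c, x}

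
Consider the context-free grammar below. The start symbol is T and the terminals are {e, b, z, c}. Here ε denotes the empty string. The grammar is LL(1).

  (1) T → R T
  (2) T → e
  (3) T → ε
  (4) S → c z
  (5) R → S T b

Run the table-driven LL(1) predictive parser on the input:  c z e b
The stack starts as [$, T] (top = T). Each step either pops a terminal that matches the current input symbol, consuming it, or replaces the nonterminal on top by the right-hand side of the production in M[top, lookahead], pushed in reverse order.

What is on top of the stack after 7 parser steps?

b

step 1: stack=$ T  input=c z e b $  — expand T → R T
step 2: stack=$ T R  input=c z e b $  — expand R → S T b
step 3: stack=$ T b T S  input=c z e b $  — expand S → c z
step 4: stack=$ T b T z c  input=c z e b $  — match c
step 5: stack=$ T b T z  input=z e b $  — match z
step 6: stack=$ T b T  input=e b $  — expand T → e
step 7: stack=$ T b e  input=e b $  — match e
Stack after step 7: $ T b (top = b).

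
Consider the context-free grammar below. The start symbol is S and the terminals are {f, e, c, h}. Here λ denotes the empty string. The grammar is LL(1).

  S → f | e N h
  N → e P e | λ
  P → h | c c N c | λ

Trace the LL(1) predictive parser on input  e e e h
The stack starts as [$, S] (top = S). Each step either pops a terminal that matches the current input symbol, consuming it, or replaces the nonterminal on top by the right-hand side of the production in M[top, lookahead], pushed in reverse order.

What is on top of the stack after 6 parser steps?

h

     Stack      Input      Action
  1  $ S        e e e h $  expand S → e N h
  2  $ h N e    e e e h $  match e
  3  $ h N      e e h $    expand N → e P e
  4  $ h e P e  e e h $    match e
  5  $ h e P    e h $      expand P → λ
  6  $ h e      e h $      match e
Stack after step 6: $ h (top = h).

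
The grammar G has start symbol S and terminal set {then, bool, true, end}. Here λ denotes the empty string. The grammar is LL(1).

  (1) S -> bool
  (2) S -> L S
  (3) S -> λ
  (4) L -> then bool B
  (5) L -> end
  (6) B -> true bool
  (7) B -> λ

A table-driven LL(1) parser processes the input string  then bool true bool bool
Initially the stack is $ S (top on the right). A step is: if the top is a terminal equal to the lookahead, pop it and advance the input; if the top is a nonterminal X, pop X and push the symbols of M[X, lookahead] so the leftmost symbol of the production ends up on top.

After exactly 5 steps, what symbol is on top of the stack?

true

step 1: stack=$ S  input=then bool true bool bool $  — expand S -> L S
step 2: stack=$ S L  input=then bool true bool bool $  — expand L -> then bool B
step 3: stack=$ S B bool then  input=then bool true bool bool $  — match then
step 4: stack=$ S B bool  input=bool true bool bool $  — match bool
step 5: stack=$ S B  input=true bool bool $  — expand B -> true bool
Stack after step 5: $ S bool true (top = true).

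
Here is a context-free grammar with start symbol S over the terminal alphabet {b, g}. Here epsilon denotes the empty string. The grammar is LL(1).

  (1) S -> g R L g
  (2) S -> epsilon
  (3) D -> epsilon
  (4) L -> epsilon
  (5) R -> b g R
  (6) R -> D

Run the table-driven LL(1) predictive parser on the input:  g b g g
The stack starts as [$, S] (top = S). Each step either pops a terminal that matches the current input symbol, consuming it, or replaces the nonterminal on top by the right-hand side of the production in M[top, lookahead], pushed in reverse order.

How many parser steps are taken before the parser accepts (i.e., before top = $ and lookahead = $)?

9

step 1: stack=$ S  input=g b g g $  — expand S -> g R L g
step 2: stack=$ g L R g  input=g b g g $  — match g
step 3: stack=$ g L R  input=b g g $  — expand R -> b g R
step 4: stack=$ g L R g b  input=b g g $  — match b
step 5: stack=$ g L R g  input=g g $  — match g
step 6: stack=$ g L R  input=g $  — expand R -> D
step 7: stack=$ g L D  input=g $  — expand D -> epsilon
step 8: stack=$ g L  input=g $  — expand L -> epsilon
step 9: stack=$ g  input=g $  — match g
Accept reached after 9 steps.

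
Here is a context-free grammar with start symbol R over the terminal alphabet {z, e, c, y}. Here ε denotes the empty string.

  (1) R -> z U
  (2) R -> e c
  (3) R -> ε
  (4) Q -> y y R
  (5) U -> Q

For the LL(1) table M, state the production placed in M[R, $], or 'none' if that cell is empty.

R -> ε

FIRST(R) = {ε, e, z}
FIRST(Q) = {y}
FIRST(U) = {y}  (via Q)
FOLLOW(R) includes $ since R is the start symbol.
FOLLOW(R): in Q->y y R, the suffix after R is empty, so FOLLOW(R) ⊇ FOLLOW(Q) = {$}. Thus FOLLOW(R) = {$}.
FOLLOW(Q): in U->Q, the suffix after Q is empty, so FOLLOW(Q) ⊇ FOLLOW(U) = {$}. Thus FOLLOW(Q) = {$}.
For R -> z U: FIRST(z U) = {z}, so it goes in M[R, t] for t ∈ {z}.
For R -> e c: FIRST(e c) = {e}, so it goes in M[R, t] for t ∈ {e}.
For R -> ε: FIRST(ε) = {ε}, so it goes in M[R, t] for t ∈ {}; since ε ∈ FIRST, also for every t ∈ FOLLOW(R) = {$}.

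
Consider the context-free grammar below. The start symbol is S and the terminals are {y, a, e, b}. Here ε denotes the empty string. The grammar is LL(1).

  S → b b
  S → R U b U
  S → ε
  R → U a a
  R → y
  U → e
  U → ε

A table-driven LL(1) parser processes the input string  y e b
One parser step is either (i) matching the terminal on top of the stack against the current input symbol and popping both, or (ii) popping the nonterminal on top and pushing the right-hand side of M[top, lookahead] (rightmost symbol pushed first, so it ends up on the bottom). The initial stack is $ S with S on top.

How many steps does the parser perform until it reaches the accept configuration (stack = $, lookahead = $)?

7

     Stack      Input    Action
  1  $ S        y e b $  expand S → R U b U
  2  $ U b U R  y e b $  expand R → y
  3  $ U b U y  y e b $  match y
  4  $ U b U    e b $    expand U → e
  5  $ U b e    e b $    match e
  6  $ U b      b $      match b
  7  $ U        $        expand U → ε
Accept reached after 7 steps.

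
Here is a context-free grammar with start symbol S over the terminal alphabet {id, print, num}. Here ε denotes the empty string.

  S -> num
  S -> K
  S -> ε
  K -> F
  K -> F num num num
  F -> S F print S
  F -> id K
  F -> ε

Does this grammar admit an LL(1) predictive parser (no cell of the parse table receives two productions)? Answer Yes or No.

FIRST(S) = {ε, id, num, print}
FIRST(K) = {ε, id, num, print}
FIRST(F) = {ε, id, num, print}
FOLLOW(S) = {$, id, num, print}
FOLLOW(K) = {$, id, num, print}
FOLLOW(F) = {$, id, num, print}
Cell M[F, id] receives both F -> S F print S and F -> id K and F -> ε — the grammar is not LL(1).

No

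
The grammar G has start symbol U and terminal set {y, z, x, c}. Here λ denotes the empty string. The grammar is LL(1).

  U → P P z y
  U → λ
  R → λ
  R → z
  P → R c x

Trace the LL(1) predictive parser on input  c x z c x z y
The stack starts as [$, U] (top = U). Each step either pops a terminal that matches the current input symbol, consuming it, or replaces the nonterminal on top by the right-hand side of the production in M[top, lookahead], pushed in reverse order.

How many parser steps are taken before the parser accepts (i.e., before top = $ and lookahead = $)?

12

      Stack          Input            Action
   1  $ U            c x z c x z y $  expand U → P P z y
   2  $ y z P P      c x z c x z y $  expand P → R c x
   3  $ y z P x c R  c x z c x z y $  expand R → λ
   4  $ y z P x c    c x z c x z y $  match c
   5  $ y z P x      x z c x z y $    match x
   6  $ y z P        z c x z y $      expand P → R c x
   7  $ y z x c R    z c x z y $      expand R → z
   8  $ y z x c z    z c x z y $      match z
   9  $ y z x c      c x z y $        match c
  10  $ y z x        x z y $          match x
  11  $ y z          z y $            match z
  12  $ y            y $              match y
Accept reached after 12 steps.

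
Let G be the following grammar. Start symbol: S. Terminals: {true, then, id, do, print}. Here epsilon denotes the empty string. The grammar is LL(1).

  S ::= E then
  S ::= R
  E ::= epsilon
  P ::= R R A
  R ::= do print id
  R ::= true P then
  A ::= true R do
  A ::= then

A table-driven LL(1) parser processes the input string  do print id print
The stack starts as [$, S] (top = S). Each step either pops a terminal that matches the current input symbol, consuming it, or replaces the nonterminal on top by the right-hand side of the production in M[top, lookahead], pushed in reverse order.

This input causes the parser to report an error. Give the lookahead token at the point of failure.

print

     Stack          Input                Action
  1  $ S            do print id print $  expand S ::= R
  2  $ R            do print id print $  expand R ::= do print id
  3  $ id print do  do print id print $  match do
  4  $ id print     print id print $     match print
  5  $ id           id print $           match id
  6  $              print $              error: stack empty but input remains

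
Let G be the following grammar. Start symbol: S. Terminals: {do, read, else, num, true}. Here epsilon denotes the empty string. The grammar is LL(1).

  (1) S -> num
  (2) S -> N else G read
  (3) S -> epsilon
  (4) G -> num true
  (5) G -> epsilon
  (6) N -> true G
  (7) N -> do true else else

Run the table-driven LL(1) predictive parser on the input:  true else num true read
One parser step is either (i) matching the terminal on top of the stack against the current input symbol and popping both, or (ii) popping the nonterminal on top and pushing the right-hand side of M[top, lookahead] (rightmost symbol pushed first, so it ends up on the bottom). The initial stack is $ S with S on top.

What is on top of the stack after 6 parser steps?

     Stack                 Input                      Action
  1  $ S                   true else num true read $  expand S -> N else G read
  2  $ read G else N       true else num true read $  expand N -> true G
  3  $ read G else G true  true else num true read $  match true
  4  $ read G else G       else num true read $       expand G -> epsilon
  5  $ read G else         else num true read $       match else
  6  $ read G              num true read $            expand G -> num true
Stack after step 6: $ read true num (top = num).

num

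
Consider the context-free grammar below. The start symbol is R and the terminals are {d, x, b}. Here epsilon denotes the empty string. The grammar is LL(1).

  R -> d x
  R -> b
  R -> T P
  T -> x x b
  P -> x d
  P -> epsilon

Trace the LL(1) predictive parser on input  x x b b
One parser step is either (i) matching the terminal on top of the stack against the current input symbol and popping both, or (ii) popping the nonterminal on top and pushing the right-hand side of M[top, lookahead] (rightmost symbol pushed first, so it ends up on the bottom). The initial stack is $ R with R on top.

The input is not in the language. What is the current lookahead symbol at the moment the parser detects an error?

     Stack      Input      Action
  1  $ R        x x b b $  expand R -> T P
  2  $ P T      x x b b $  expand T -> x x b
  3  $ P b x x  x x b b $  match x
  4  $ P b x    x b b $    match x
  5  $ P b      b b $      match b
  6  $ P        b $        error: M[P, b] is empty

b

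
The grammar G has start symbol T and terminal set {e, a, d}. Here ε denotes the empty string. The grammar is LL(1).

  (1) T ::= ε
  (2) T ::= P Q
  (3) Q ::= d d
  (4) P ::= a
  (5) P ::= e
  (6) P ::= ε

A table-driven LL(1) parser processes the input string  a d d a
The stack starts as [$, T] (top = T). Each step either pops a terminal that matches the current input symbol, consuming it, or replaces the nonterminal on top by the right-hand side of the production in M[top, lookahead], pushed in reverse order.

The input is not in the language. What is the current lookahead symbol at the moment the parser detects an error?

     Stack  Input      Action
  1  $ T    a d d a $  expand T ::= P Q
  2  $ Q P  a d d a $  expand P ::= a
  3  $ Q a  a d d a $  match a
  4  $ Q    d d a $    expand Q ::= d d
  5  $ d d  d d a $    match d
  6  $ d    d a $      match d
  7  $      a $        error: stack empty but input remains

a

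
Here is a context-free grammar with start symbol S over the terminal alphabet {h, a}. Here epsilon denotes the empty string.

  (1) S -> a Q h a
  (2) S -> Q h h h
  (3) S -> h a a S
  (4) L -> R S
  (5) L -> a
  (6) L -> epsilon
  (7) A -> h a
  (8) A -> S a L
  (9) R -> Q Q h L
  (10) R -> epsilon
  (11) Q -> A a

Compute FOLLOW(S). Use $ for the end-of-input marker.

{$, a, h}

FIRST(S): from S->a Q h a we get {a}; from S->Q h h h we get {a, h}; from S->h a a S we get {h}. So FIRST(S) = {a, h}.
FIRST(A): from A->h a we get {h}; from A->S a L we get {a, h}. So FIRST(A) = {a, h}.
FIRST(Q): from Q->A a we get {a, h}. So FIRST(Q) = {a, h}.
FIRST(R): from R->Q Q h L we get {a, h}; from R->epsilon we get {epsilon}. So FIRST(R) = {epsilon, a, h}.
FIRST(L): from L->R S we get {a, h}; from L->a we get {a}; from L->epsilon we get {epsilon}. So FIRST(L) = {epsilon, a, h}.
FOLLOW(S) includes $ since S is the start symbol.
FOLLOW(A): in Q->A a, A is followed by a with FIRST {a}. Thus FOLLOW(A) = {a}.
FOLLOW(R): in L->R S, R is followed by S with FIRST {a, h}. Thus FOLLOW(R) = {a, h}.
FOLLOW(L): in A->S a L, the suffix after L is empty, so FOLLOW(L) ⊇ FOLLOW(A) = {a}; in R->Q Q h L, the suffix after L is empty, so FOLLOW(L) ⊇ FOLLOW(R) = {a, h}. Thus FOLLOW(L) = {a, h}.
FOLLOW(S): in S->h a a S, the suffix after S is empty (adds nothing new); in L->R S, the suffix after S is empty, so FOLLOW(S) ⊇ FOLLOW(L) = {a, h}; in A->S a L, S is followed by a L with FIRST {a}. Thus FOLLOW(S) = {$, a, h}.
FOLLOW(Q): in S->a Q h a, Q is followed by h a with FIRST {h}; in S->Q h h h, Q is followed by h h h with FIRST {h}; in R->Q Q h L (occurrence 1), Q is followed by Q h L with FIRST {a, h}; in R->Q Q h L (occurrence 2), Q is followed by h L with FIRST {h}. Thus FOLLOW(Q) = {a, h}.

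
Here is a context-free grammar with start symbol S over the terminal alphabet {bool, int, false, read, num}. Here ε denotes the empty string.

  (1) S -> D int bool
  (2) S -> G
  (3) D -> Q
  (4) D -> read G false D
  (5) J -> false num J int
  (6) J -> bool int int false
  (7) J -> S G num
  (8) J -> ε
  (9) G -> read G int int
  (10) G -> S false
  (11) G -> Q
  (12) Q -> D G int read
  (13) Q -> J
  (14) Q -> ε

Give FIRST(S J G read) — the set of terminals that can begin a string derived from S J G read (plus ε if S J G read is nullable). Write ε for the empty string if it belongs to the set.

{bool, false, int, num, read}

FIRST(S) = {ε, bool, false, int, num, read}  (via D int bool, G)
FIRST(D) = {ε, bool, false, int, num, read}  (via Q)
FIRST(J) = {ε, bool, false, int, num, read}  (via S G num)
FIRST(G) = {ε, bool, false, int, num, read}  (via S false, Q)
FIRST(Q) = {ε, bool, false, int, num, read}  (via D G int read, J)
FIRST(S J G read): take FIRST of each symbol in turn, carrying on past any symbol whose FIRST contains ε; result {bool, false, int, num, read}.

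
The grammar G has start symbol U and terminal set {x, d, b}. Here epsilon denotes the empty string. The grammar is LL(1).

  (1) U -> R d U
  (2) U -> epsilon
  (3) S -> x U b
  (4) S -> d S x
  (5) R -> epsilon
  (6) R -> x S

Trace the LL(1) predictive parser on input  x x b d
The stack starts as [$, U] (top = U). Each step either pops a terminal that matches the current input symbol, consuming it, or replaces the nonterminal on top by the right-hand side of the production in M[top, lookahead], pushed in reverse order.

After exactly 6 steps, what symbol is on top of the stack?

b

step 1: stack=$ U  input=x x b d $  — expand U -> R d U
step 2: stack=$ U d R  input=x x b d $  — expand R -> x S
step 3: stack=$ U d S x  input=x x b d $  — match x
step 4: stack=$ U d S  input=x b d $  — expand S -> x U b
step 5: stack=$ U d b U x  input=x b d $  — match x
step 6: stack=$ U d b U  input=b d $  — expand U -> epsilon
Stack after step 6: $ U d b (top = b).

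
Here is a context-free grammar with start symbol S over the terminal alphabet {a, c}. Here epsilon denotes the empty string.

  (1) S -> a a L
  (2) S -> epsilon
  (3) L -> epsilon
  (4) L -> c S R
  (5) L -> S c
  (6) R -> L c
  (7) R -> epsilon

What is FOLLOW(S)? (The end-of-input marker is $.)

FIRST(S) = {epsilon, a}
FIRST(L) = {epsilon, a, c}  (via S c)
FIRST(R) = {epsilon, a, c}  (via L c)
FOLLOW(S) includes $ since S is the start symbol.
FOLLOW(S): in L->c S R, S is followed by R with FIRST {epsilon, a, c}; in L->c S R, the suffix after S is nullable, so FOLLOW(S) ⊇ FOLLOW(L) = {$, a, c}; in L->S c, S is followed by c with FIRST {c}. Thus FOLLOW(S) = {$, a, c}.
FOLLOW(L): in S->a a L, the suffix after L is empty, so FOLLOW(L) ⊇ FOLLOW(S) = {$, a, c}; in R->L c, L is followed by c with FIRST {c}. Thus FOLLOW(L) = {$, a, c}.
FOLLOW(R): in L->c S R, the suffix after R is empty, so FOLLOW(R) ⊇ FOLLOW(L) = {$, a, c}. Thus FOLLOW(R) = {$, a, c}.

{$, a, c}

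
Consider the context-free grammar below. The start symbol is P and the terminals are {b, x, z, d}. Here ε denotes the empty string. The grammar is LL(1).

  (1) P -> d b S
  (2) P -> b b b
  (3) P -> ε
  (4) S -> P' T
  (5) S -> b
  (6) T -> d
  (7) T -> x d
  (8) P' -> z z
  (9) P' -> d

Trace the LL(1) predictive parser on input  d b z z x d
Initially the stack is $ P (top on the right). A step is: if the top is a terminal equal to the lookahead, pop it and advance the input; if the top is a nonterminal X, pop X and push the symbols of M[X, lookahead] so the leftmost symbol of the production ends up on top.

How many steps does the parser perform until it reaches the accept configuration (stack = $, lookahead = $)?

10

      Stack    Input          Action
   1  $ P      d b z z x d $  expand P -> d b S
   2  $ S b d  d b z z x d $  match d
   3  $ S b    b z z x d $    match b
   4  $ S      z z x d $      expand S -> P' T
   5  $ T P'   z z x d $      expand P' -> z z
   6  $ T z z  z z x d $      match z
   7  $ T z    z x d $        match z
   8  $ T      x d $          expand T -> x d
   9  $ d x    x d $          match x
  10  $ d      d $            match d
Accept reached after 10 steps.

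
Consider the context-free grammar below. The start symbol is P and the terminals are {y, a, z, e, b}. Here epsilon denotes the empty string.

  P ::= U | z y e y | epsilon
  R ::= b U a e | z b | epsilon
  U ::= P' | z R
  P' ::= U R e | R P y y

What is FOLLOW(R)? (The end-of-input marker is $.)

{$, a, b, e, y, z}

FIRST(R): from R::=b U a e we get {b}; from R::=z b we get {z}; from R::=epsilon we get {epsilon}. So FIRST(R) = {epsilon, b, z}.
FIRST(P): from P::=U we get {b, y, z}; from P::=z y e y we get {z}; from P::=epsilon we get {epsilon}. So FIRST(P) = {epsilon, b, y, z}.
FIRST(U): from U::=P' we get {b, y, z}; from U::=z R we get {z}. So FIRST(U) = {b, y, z}.
FIRST(P'): from P'::=U R e we get {b, y, z}; from P'::=R P y y we get {b, y, z}. So FIRST(P') = {b, y, z}.
FOLLOW(P) includes $ since P is the start symbol.
FOLLOW(P): in P'::=R P y y, P is followed by y y with FIRST {y}. Thus FOLLOW(P) = {$, y}.
FOLLOW(U): in P::=U, the suffix after U is empty, so FOLLOW(U) ⊇ FOLLOW(P) = {$, y}; in R::=b U a e, U is followed by a e with FIRST {a}; in P'::=U R e, U is followed by R e with FIRST {b, e, z}. Thus FOLLOW(U) = {$, a, b, e, y, z}.
FOLLOW(R): in U::=z R, the suffix after R is empty, so FOLLOW(R) ⊇ FOLLOW(U) = {$, a, b, e, y, z}; in P'::=U R e, R is followed by e with FIRST {e}; in P'::=R P y y, R is followed by P y y with FIRST {b, y, z}. Thus FOLLOW(R) = {$, a, b, e, y, z}.
FOLLOW(P'): in U::=P', the suffix after P' is empty, so FOLLOW(P') ⊇ FOLLOW(U) = {$, a, b, e, y, z}. Thus FOLLOW(P') = {$, a, b, e, y, z}.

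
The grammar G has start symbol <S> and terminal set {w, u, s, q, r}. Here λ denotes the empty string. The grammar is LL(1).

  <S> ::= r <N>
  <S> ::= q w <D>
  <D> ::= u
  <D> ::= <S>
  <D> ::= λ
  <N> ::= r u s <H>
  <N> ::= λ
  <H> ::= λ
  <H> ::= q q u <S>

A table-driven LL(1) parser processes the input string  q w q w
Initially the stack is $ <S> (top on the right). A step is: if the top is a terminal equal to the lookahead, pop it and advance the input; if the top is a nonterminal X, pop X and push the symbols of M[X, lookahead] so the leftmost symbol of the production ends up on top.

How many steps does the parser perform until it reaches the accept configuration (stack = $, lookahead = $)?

     Stack      Input      Action
  1  $ <S>      q w q w $  expand <S> ::= q w <D>
  2  $ <D> w q  q w q w $  match q
  3  $ <D> w    w q w $    match w
  4  $ <D>      q w $      expand <D> ::= <S>
  5  $ <S>      q w $      expand <S> ::= q w <D>
  6  $ <D> w q  q w $      match q
  7  $ <D> w    w $        match w
  8  $ <D>      $          expand <D> ::= λ
Accept reached after 8 steps.

8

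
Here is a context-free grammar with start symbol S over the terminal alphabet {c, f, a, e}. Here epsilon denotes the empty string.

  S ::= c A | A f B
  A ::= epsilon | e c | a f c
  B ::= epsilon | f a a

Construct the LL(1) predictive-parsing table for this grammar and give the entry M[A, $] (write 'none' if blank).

FIRST(A): from A::=epsilon we get {epsilon}; from A::=e c we get {e}; from A::=a f c we get {a}. So FIRST(A) = {epsilon, a, e}.
FIRST(B): from B::=epsilon we get {epsilon}; from B::=f a a we get {f}. So FIRST(B) = {epsilon, f}.
FIRST(S): from S::=c A we get {c}; from S::=A f B we get {a, e, f}. So FIRST(S) = {a, c, e, f}.
FOLLOW(S) includes $ since S is the start symbol.
FOLLOW(S): S appears on no right-hand side. Thus FOLLOW(S) = {$}.
FOLLOW(A): in S::=c A, the suffix after A is empty, so FOLLOW(A) ⊇ FOLLOW(S) = {$}; in S::=A f B, A is followed by f B with FIRST {f}. Thus FOLLOW(A) = {$, f}.
For A ::= epsilon: FIRST(epsilon) = {epsilon}, so it goes in M[A, t] for t ∈ {}; since epsilon ∈ FIRST, also for every t ∈ FOLLOW(A) = {$, f}.
For A ::= e c: FIRST(e c) = {e}, so it goes in M[A, t] for t ∈ {e}.
For A ::= a f c: FIRST(a f c) = {a}, so it goes in M[A, t] for t ∈ {a}.

A ::= epsilon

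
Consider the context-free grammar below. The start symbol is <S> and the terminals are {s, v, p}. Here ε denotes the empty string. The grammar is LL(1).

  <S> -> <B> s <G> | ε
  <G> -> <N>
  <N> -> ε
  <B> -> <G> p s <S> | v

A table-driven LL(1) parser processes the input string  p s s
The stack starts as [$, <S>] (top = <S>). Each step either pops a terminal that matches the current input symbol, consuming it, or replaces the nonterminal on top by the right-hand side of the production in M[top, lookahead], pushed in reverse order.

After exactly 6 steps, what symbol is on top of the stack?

<S>

step 1: stack=$ <S>  input=p s s $  — expand <S> -> <B> s <G>
step 2: stack=$ <G> s <B>  input=p s s $  — expand <B> -> <G> p s <S>
step 3: stack=$ <G> s <S> s p <G>  input=p s s $  — expand <G> -> <N>
step 4: stack=$ <G> s <S> s p <N>  input=p s s $  — expand <N> -> ε
step 5: stack=$ <G> s <S> s p  input=p s s $  — match p
step 6: stack=$ <G> s <S> s  input=s s $  — match s
Stack after step 6: $ <G> s <S> (top = <S>).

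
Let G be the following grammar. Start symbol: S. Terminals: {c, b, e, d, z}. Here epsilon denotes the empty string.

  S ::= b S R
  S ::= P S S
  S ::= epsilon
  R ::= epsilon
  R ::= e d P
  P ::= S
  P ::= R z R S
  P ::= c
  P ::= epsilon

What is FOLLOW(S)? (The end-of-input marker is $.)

{$, b, c, e, z}

FIRST(R): from R::=epsilon we get {epsilon}; from R::=e d P we get {e}. So FIRST(R) = {epsilon, e}.
FIRST(S): from S::=b S R we get {b}; from S::=P S S we get {epsilon, b, c, e, z}; from S::=epsilon we get {epsilon}. So FIRST(S) = {epsilon, b, c, e, z}.
FIRST(P): from P::=S we get {epsilon, b, c, e, z}; from P::=R z R S we get {e, z}; from P::=c we get {c}; from P::=epsilon we get {epsilon}. So FIRST(P) = {epsilon, b, c, e, z}.
FOLLOW(S) includes $ since S is the start symbol.
FOLLOW(S): in S::=b S R, S is followed by R with FIRST {epsilon, e}; in S::=b S R, the suffix after S is nullable (adds nothing new); in S::=P S S (occurrence 1), S is followed by S with FIRST {epsilon, b, c, e, z}; in S::=P S S (occurrence 1), the suffix after S is nullable (adds nothing new); in S::=P S S (occurrence 2), the suffix after S is empty (adds nothing new); in P::=S, the suffix after S is empty, so FOLLOW(S) ⊇ FOLLOW(P) = {$, b, c, e, z}; in P::=R z R S, the suffix after S is empty, so FOLLOW(S) ⊇ FOLLOW(P) = {$, b, c, e, z}. Thus FOLLOW(S) = {$, b, c, e, z}.
FOLLOW(R): in S::=b S R, the suffix after R is empty, so FOLLOW(R) ⊇ FOLLOW(S) = {$, b, c, e, z}; in P::=R z R S (occurrence 1), R is followed by z R S with FIRST {z}; in P::=R z R S (occurrence 2), R is followed by S with FIRST {epsilon, b, c, e, z}; in P::=R z R S (occurrence 2), the suffix after R is nullable, so FOLLOW(R) ⊇ FOLLOW(P) = {$, b, c, e, z}. Thus FOLLOW(R) = {$, b, c, e, z}.
FOLLOW(P): in S::=P S S, P is followed by S S with FIRST {epsilon, b, c, e, z}; in S::=P S S, the suffix after P is nullable, so FOLLOW(P) ⊇ FOLLOW(S) = {$, b, c, e, z}; in R::=e d P, the suffix after P is empty, so FOLLOW(P) ⊇ FOLLOW(R) = {$, b, c, e, z}. Thus FOLLOW(P) = {$, b, c, e, z}.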